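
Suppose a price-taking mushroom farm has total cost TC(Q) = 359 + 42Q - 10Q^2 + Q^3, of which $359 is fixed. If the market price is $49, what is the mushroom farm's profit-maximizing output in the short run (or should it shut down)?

From TC, MC = TC'(Q) = 42 - 20Q + 3Q^2 and AVC = VC/Q = 42 - 10Q + Q^2.
AVC hits its minimum where MC = AVC, at Q = 5, giving min AVC = 42 - 10·5 + 5^2 = $17.
Because $49 ≥ $17, revenue can cover variable cost; the firm operates.
Solving P = MC: -7 - 20Q + 3Q^2 = 0 ⇒ Q = -1/3 or 7. On the upward-sloping branch, Q* = 7.
Check: AVC at Q = 7 is $21 ≤ P, so revenue covers variable cost.
Profit = P·Q − TC = 49·7 − 506 = -$163, a loss, but smaller than the $359 fixed cost the firm would lose by shutting down.

Produce at Q = 7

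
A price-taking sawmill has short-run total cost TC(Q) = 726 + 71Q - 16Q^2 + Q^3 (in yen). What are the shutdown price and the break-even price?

Shutdown price = ¥7; break-even price = ¥82

AVC = 71 - 16Q + Q^2; minimized at Q = 8, giving min AVC = ¥7. That is the shutdown price.
ATC = 726/Q + 71 - 16Q + Q^2. Setting dATC/dQ = −726/Q^2 − 16 + 2Q = 0 gives Q = 11 (since 2·11^3 − 16·11^2 = 726).
min ATC = 726/11 + 71 − 16·11 + 11^2 = ¥82. That is the break-even price.
Between these two prices the firm operates at a loss; above ¥82 it earns a profit.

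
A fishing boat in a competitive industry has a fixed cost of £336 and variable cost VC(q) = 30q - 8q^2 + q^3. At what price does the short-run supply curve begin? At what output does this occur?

£14 per unit, at q = 4

The shutdown price is the minimum of AVC. VC = 30q - 8q^2 + q^3, so AVC = 30 - 8q + q^2.
dAVC/dq = -8 + 2q = 0 gives q = 4. min AVC = 30 - 8·4 + 4^2 = 14.
For P < £14 the firm produces nothing.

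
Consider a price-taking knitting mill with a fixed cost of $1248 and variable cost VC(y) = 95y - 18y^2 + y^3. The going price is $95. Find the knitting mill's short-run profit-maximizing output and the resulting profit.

Profit = -$384 at y = 12

AVC = 95 - 18y + y^2 has its minimum $14 at y = 9; price $95 clears that bar, so the firm operates.
With MC = 95 - 36y + 3y^2, P = MC on the upward-sloping part at y* = 12.
TR = 95·12 = 1140. TC = 1248 + 276 = 1524. Profit = 1140 − 1524 = -$384.
That loss of $384 beats the $1248 the firm would lose by shutting down; producing recovers $864 of fixed cost.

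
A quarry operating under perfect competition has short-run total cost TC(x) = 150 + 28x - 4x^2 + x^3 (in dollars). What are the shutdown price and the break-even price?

Shutdown price = $24; break-even price = $63

AVC = 28 - 4x + x^2; minimized at x = 2, giving min AVC = $24. That is the shutdown price.
ATC = 150/x + 28 - 4x + x^2. Setting dATC/dx = −150/x^2 − 4 + 2x = 0 gives x = 5 (since 2·5^3 − 4·5^2 = 150).
min ATC = 150/5 + 28 − 4·5 + 5^2 = $63. That is the break-even price.
For $24 ≤ P < $63 the firm produces at a loss; below $24 it shuts down.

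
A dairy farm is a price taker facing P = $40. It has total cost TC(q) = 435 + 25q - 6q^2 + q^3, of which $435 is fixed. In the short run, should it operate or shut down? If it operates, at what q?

From TC, MC = TC'(q) = 25 - 12q + 3q^2 and AVC = VC/q = 25 - 6q + q^2.
AVC hits its minimum where MC = AVC, at q = 3, giving min AVC = 25 - 6·3 + 3^2 = $16.
P = $40 exceeds min AVC = $16, so the firm stays open.
Set P = MC: 40 = 25 - 12q + 3q^2 → -15 - 12q + 3q^2 = 0. The roots are q = -1 and q = 5; the profit-maximizing output is on the rising part of MC, so q* = 5.
Check: AVC at q = 5 is $20 ≤ P, so revenue covers variable cost.
Profit = P·q − TC = 40·5 − 535 = -$335, a loss, but smaller than the $435 fixed cost the firm would lose by shutting down.

Produce at q = 5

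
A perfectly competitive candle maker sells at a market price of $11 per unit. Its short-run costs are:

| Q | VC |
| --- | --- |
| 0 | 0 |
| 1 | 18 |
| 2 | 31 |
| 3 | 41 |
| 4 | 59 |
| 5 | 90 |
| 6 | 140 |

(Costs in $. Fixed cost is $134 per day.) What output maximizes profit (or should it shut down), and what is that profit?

Q = 0 (shut down); profit = -$134

Tabulate TR − TC: Q=0: -134; Q=1: -141; Q=2: -143; Q=3: -142; Q=4: -149; Q=5: -169; Q=6: -208.
Profit is highest at Q = 0. Equivalently, the lowest AVC in the table is 41/3 ≈ $13.67 at Q = 3, and P = $11 falls below it — price never covers variable cost, so the firm shuts down and loses only its fixed cost.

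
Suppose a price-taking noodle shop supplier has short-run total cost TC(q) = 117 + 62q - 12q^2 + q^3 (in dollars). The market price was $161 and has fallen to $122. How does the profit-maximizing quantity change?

Output falls from 11 to 10

AVC = 62 - 12q + q^2, minimized at q = 6 where min AVC = $26. MC = 62 - 24q + 3q^2.
With P = $161 above the shutdown price, P = MC gives q = 11.
At P = $122 ≥ min AVC, set P = MC: q = 10. The firm stays open but cuts output.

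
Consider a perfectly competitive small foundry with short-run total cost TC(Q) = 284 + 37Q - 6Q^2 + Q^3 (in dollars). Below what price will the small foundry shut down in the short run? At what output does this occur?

The shutdown price is the minimum of AVC. VC = 37Q - 6Q^2 + Q^3, so AVC = 37 - 6Q + Q^2.
dAVC/dQ = -6 + 2Q = 0 gives Q = 3. min AVC = 37 - 6·3 + 3^2 = 28.
The firm shuts down for any P below $28.

$28 per unit, at Q = 3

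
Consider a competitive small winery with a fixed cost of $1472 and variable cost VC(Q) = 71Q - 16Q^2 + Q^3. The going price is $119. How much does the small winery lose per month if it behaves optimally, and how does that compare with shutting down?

Profit = -$320 at Q = 12

AVC = 71 - 16Q + Q^2; min AVC = $7 at Q = 8. Since P = $119 ≥ min AVC, the firm produces.
With MC = 71 - 32Q + 3Q^2, P = MC on the upward-sloping part at Q* = 12.
TR = 119·12 = 1428. TC = 1472 + 276 = 1748. Profit = 1428 − 1748 = -$320.
By producing, the firm covers all variable cost plus $1152 of fixed cost; shutting down would lose the full $1472.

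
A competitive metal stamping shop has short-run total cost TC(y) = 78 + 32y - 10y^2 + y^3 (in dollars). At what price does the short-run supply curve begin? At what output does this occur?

$7 per unit, at y = 5

The shutdown price is the minimum of AVC. VC = 32y - 10y^2 + y^3, so AVC = 32 - 10y + y^2.
At the minimum of AVC, MC = AVC. MC = 32 - 20y + 3y^2; setting MC = AVC gives 2y^2 - 10y = 0, so y = 5. min AVC = 7.
For P < $7 the firm produces nothing.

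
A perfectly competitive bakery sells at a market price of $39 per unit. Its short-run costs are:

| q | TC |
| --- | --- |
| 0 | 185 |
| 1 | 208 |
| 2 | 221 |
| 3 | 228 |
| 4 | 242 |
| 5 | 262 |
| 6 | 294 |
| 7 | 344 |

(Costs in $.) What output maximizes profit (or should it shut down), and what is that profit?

q = 6; profit = -$60

Compute π = P·q − TC at each output: q=0: -185; q=1: -169; q=2: -143; q=3: -111; q=4: -86; q=5: -67; q=6: -60; q=7: -71.
Profit is maximized at q = 6. AVC there is 109/6 = $18.17 ≤ P, so producing beats shutting down (which would give -$185).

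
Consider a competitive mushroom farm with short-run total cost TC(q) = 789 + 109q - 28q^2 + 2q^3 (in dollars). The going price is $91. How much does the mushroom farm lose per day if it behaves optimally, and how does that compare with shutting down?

Profit = -$141 at q = 9

AVC = 109 - 28q + 2q^2; min AVC = $11 at q = 7. Since P = $91 ≥ min AVC, the firm produces.
MC = 109 - 56q + 6q^2. Setting P = MC and taking the root on the rising branch gives q* = 9.
TR = 91·9 = 819. TC = 789 + 171 = 960. Profit = 819 − 960 = -$141.
Shutting down would mean losing the fixed cost of $789, so operating at a loss of $141 is better by $648.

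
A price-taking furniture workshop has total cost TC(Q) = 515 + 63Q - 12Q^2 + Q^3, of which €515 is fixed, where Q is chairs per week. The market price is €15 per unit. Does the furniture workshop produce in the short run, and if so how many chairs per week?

Shut down

Variable cost is VC = 63Q - 12Q^2 + Q^3, so AVC = VC/Q = 63 - 12Q + Q^2 and MC = dTC/dQ = 63 - 24Q + 3Q^2.
AVC is minimized where dAVC/dQ = -12 + 2Q = 0, at Q = 6; min AVC = 63 - 12·6 + 6^2 = €27.
P = €15 lies below min AVC = €27; no output level covers variable cost.
The firm minimizes its loss by shutting down and losing only its fixed cost of €515.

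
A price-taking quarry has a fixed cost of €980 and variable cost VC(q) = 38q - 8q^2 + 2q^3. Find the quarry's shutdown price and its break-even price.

Shutdown price = €30; break-even price = €220

Shutdown price = min AVC. AVC = 38 - 8q + 2q^2, with vertex at q = 2 and minimum €30.
ATC = 980/q + 38 - 8q + 2q^2. Setting dATC/dq = −980/q^2 − 8 + 4q = 0 gives q = 7 (since 4·7^3 − 8·7^2 = 980).
min ATC = 980/7 + 38 − 8·7 + 2·7^2 = €220. That is the break-even price.
For €30 ≤ P < €220 the firm produces at a loss; below €30 it shuts down.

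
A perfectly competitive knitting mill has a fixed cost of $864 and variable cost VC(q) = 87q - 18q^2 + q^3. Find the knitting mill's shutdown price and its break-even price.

Shutdown price = $6; break-even price = $87

Shutdown price = min AVC. AVC = 87 - 18q + q^2, with vertex at q = 9 and minimum $6.
ATC = 864/q + 87 - 18q + q^2. Setting dATC/dq = −864/q^2 − 18 + 2q = 0 gives q = 12 (since 2·12^3 − 18·12^2 = 864).
min ATC = 864/12 + 87 − 18·12 + 12^2 = $87. That is the break-even price.
Between these two prices the firm operates at a loss; above $87 it earns a profit.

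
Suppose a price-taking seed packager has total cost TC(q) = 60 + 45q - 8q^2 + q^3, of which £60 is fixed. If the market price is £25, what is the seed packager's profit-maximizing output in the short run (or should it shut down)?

Variable cost is VC = 45q - 8q^2 + q^3, so AVC = VC/q = 45 - 8q + q^2 and MC = dTC/dq = 45 - 16q + 3q^2.
AVC is minimized where dAVC/dq = -8 + 2q = 0, at q = 4; min AVC = 45 - 8·4 + 4^2 = £29.
With P < min AVC (£25 < £29), every unit sold adds to the loss.
The firm minimizes its loss by shutting down and losing only its fixed cost of £60.

Shut down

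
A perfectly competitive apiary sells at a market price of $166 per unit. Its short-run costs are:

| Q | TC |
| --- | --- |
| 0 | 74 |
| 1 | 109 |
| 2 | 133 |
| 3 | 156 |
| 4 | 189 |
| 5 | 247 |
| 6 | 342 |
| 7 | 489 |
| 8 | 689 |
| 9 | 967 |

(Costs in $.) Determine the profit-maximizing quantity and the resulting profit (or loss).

Tabulate TR − TC: Q=0: -74; Q=1: 57; Q=2: 199; Q=3: 342; Q=4: 475; Q=5: 583; Q=6: 654; Q=7: 673; Q=8: 639; Q=9: 527.
Profit is maximized at Q = 7. AVC there is 415/7 = $59.29 ≤ P, so producing beats shutting down (which would give -$74).

Q = 7; profit = $673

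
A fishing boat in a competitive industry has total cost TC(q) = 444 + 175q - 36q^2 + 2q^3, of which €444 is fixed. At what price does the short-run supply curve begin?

The firm shuts down when price falls below the minimum of average variable cost. AVC = VC/q = 175 - 36q + 2q^2.
dAVC/dq = -36 + 4q = 0 gives q = 9. min AVC = 175 - 36·9 + 2·9^2 = 13.
For P < €13 the firm produces nothing.

€13 per unit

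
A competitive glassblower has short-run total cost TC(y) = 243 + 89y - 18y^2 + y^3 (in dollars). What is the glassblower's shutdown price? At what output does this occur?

The firm shuts down when price falls below the minimum of average variable cost. AVC = VC/y = 89 - 18y + y^2.
At the minimum of AVC, MC = AVC. MC = 89 - 36y + 3y^2; setting MC = AVC gives 2y^2 - 18y = 0, so y = 9. min AVC = 8.
For P < $8 the firm produces nothing.

$8 per unit, at y = 9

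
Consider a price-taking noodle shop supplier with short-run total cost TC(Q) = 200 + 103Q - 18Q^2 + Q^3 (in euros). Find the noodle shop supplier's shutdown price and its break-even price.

Shutdown price = €22; break-even price = €43

AVC = 103 - 18Q + Q^2; minimized at Q = 9, giving min AVC = €22. That is the shutdown price.
ATC = 200/Q + 103 - 18Q + Q^2. Setting dATC/dQ = −200/Q^2 − 18 + 2Q = 0 gives Q = 10 (since 2·10^3 − 18·10^2 = 200).
min ATC = 200/10 + 103 − 18·10 + 10^2 = €43. That is the break-even price.
Between these two prices the firm operates at a loss; above €43 it earns a profit.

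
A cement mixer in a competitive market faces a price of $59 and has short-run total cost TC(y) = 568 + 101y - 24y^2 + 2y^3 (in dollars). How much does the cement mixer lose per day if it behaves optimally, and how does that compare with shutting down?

AVC = 101 - 24y + 2y^2; min AVC = $29 at y = 6. Since P = $59 ≥ min AVC, the firm produces.
MC = 101 - 48y + 6y^2. Setting P = MC and taking the root on the rising branch gives y* = 7.
TR = 59·7 = 413. TC = 568 + 217 = 785. Profit = 413 − 785 = -$372.
Shutting down would mean losing the fixed cost of $568, so operating at a loss of $372 is better by $196.

Profit = -$372 at y = 7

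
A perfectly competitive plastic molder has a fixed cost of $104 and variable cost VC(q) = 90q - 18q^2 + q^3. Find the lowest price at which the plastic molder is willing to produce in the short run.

$9 per unit

The firm shuts down when price falls below the minimum of average variable cost. AVC = VC/q = 90 - 18q + q^2.
At the minimum of AVC, MC = AVC. MC = 90 - 36q + 3q^2; setting MC = AVC gives 2q^2 - 18q = 0, so q = 9. min AVC = 9.
So the shutdown price is $9.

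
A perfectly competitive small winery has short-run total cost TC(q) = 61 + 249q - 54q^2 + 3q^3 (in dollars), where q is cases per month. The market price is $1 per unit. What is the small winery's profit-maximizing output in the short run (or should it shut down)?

Strip out fixed cost: VC = 249q - 54q^2 + 3q^3. Then AVC = 249 - 54q + 3q^2 and MC = 249 - 108q + 9q^2.
AVC is minimized where dAVC/dq = -54 + 6q = 0, at q = 9; min AVC = 249 - 54·9 + 3·9^2 = $6.
P = $1 lies below min AVC = $6; no output level covers variable cost.
Shutting down limits the loss to fixed cost, $61.

Shut down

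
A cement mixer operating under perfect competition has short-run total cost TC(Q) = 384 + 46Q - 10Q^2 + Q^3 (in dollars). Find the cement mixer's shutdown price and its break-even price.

Shutdown price = min AVC. AVC = 46 - 10Q + Q^2, with vertex at Q = 5 and minimum $21.
ATC = 384/Q + 46 - 10Q + Q^2. Setting dATC/dQ = −384/Q^2 − 10 + 2Q = 0 gives Q = 8 (since 2·8^3 − 10·8^2 = 384).
min ATC = 384/8 + 46 − 10·8 + 8^2 = $78. That is the break-even price.
For $21 ≤ P < $78 the firm produces at a loss; below $21 it shuts down.

Shutdown price = $21; break-even price = $78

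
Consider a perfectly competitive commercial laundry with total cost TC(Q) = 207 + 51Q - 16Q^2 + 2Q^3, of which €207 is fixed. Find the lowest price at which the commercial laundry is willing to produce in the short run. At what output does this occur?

€19 per unit, at Q = 4

Short-run supply begins at min AVC. From VC = 51Q - 16Q^2 + 2Q^3, AVC = 51 - 16Q + 2Q^2.
At the minimum of AVC, MC = AVC. MC = 51 - 32Q + 6Q^2; setting MC = AVC gives 4Q^2 - 16Q = 0, so Q = 4. min AVC = 19.
For P < €19 the firm produces nothing.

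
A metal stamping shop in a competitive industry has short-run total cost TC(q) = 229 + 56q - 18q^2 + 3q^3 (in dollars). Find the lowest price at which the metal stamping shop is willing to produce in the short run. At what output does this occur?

$29 per unit, at q = 3

The firm shuts down when price falls below the minimum of average variable cost. AVC = VC/q = 56 - 18q + 3q^2.
dAVC/dq = -18 + 6q = 0 gives q = 3. min AVC = 56 - 18·3 + 3·3^2 = 29.
For P < $29 the firm produces nothing.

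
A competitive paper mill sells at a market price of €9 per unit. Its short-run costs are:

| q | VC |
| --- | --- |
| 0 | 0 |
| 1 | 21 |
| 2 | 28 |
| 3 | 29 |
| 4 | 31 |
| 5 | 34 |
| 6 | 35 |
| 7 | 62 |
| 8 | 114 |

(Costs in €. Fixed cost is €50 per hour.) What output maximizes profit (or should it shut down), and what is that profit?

Profit at each row (π = 9q − TC): q=0: -50; q=1: -62; q=2: -60; q=3: -52; q=4: -45; q=5: -39; q=6: -31; q=7: -49; q=8: -92.
Profit is maximized at q = 6. AVC there is 35/6 = €5.83 ≤ P, so producing beats shutting down (which would give -€50).

q = 6; profit = -€31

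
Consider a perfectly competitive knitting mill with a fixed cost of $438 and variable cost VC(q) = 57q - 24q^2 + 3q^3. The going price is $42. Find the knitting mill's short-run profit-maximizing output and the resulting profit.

Profit = -$288 at q = 5

AVC = 57 - 24q + 3q^2 has its minimum $9 at q = 4; price $42 clears that bar, so the firm operates.
With MC = 57 - 48q + 9q^2, P = MC on the upward-sloping part at q* = 5.
TR = 42·5 = 210. TC = 438 + 60 = 498. Profit = 210 − 498 = -$288.
That loss of $288 beats the $438 the firm would lose by shutting down; producing recovers $150 of fixed cost.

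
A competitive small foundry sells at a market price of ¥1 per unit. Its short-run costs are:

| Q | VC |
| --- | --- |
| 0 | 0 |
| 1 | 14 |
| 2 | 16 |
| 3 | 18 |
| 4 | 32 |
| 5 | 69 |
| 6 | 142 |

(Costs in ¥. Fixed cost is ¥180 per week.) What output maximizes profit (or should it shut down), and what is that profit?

Compute π = P·Q − TC at each output: Q=0: -180; Q=1: -193; Q=2: -194; Q=3: -195; Q=4: -208; Q=5: -244; Q=6: -316.
Profit is highest at Q = 0. Equivalently, the lowest AVC in the table is 18/3 ≈ ¥6 at Q = 3, and P = ¥1 falls below it — price never covers variable cost, so the firm shuts down and loses only its fixed cost.

Q = 0 (shut down); profit = -¥180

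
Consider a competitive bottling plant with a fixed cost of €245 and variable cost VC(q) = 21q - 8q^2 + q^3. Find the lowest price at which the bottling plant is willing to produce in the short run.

The firm shuts down when price falls below the minimum of average variable cost. AVC = VC/q = 21 - 8q + q^2.
At the minimum of AVC, MC = AVC. MC = 21 - 16q + 3q^2; setting MC = AVC gives 2q^2 - 8q = 0, so q = 4. min AVC = 5.
For P < €5 the firm produces nothing.

€5 per unit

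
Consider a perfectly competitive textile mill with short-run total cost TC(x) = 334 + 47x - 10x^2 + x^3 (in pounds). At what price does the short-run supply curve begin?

£22 per unit

The shutdown price is the minimum of AVC. VC = 47x - 10x^2 + x^3, so AVC = 47 - 10x + x^2.
At the minimum of AVC, MC = AVC. MC = 47 - 20x + 3x^2; setting MC = AVC gives 2x^2 - 10x = 0, so x = 5. min AVC = 22.
For P < £22 the firm produces nothing.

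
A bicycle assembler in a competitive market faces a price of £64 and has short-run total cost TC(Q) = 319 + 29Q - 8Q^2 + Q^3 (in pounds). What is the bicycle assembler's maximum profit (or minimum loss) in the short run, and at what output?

Profit = -£25 at Q = 7

AVC = 29 - 8Q + Q^2; min AVC = £13 at Q = 4. Since P = £64 ≥ min AVC, the firm produces.
With MC = 29 - 16Q + 3Q^2, P = MC on the upward-sloping part at Q* = 7.
TR = 64·7 = 448. TC = 319 + 154 = 473. Profit = 448 − 473 = -£25.
That loss of £25 beats the £319 the firm would lose by shutting down; producing recovers £294 of fixed cost.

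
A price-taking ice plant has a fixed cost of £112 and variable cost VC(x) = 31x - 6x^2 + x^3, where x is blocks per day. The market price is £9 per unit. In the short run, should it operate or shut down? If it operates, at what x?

Shut down

Variable cost is VC = 31x - 6x^2 + x^3, so AVC = VC/x = 31 - 6x + x^2 and MC = dTC/dx = 31 - 12x + 3x^2.
AVC hits its minimum where MC = AVC, at x = 3, giving min AVC = 31 - 6·3 + 3^2 = £22.
With P < min AVC (£9 < £22), every unit sold adds to the loss.
Shutting down limits the loss to fixed cost, £112.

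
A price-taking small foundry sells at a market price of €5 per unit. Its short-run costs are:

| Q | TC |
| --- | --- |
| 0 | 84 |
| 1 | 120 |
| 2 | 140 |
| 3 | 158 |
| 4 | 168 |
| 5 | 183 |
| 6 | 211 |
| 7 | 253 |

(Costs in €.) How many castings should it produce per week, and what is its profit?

Q = 0 (shut down); profit = -€84

Compute π = P·Q − TC at each output: Q=0: -84; Q=1: -115; Q=2: -130; Q=3: -143; Q=4: -148; Q=5: -158; Q=6: -181; Q=7: -218.
Profit is highest at Q = 0. Equivalently, the lowest AVC in the table is 99/5 ≈ €19.80 at Q = 5, and P = €5 falls below it — price never covers variable cost, so the firm shuts down and loses only its fixed cost.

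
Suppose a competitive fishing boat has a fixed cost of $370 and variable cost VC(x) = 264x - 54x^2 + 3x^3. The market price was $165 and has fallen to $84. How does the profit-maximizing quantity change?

Output falls from 11 to 10

MC = 264 - 108x + 9x^2; the shutdown threshold is min AVC = $21 (at x = 9).
At P = $165 ≥ min AVC, set P = MC on the rising branch: x = 11.
At P = $84 ≥ min AVC, set P = MC: x = 10. The firm stays open but cuts output.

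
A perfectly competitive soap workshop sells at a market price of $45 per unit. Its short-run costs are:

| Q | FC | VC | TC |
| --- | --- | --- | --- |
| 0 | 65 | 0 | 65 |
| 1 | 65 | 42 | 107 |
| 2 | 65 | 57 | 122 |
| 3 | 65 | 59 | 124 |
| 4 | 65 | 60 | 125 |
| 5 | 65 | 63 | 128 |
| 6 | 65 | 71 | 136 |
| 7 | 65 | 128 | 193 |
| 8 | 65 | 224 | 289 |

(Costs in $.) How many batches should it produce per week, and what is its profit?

Q = 6; profit = $134

Profit at each row (π = 45Q − TC): Q=0: -65; Q=1: -62; Q=2: -32; Q=3: 11; Q=4: 55; Q=5: 97; Q=6: 134; Q=7: 122; Q=8: 71.
Profit is maximized at Q = 6. AVC there is 71/6 = $11.83 ≤ P, so producing beats shutting down (which would give -$65).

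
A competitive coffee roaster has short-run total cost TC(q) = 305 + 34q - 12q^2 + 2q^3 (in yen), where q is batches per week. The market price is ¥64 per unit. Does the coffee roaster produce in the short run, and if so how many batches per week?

Produce at q = 5

Variable cost is VC = 34q - 12q^2 + 2q^3, so AVC = VC/q = 34 - 12q + 2q^2 and MC = dTC/dq = 34 - 24q + 6q^2.
AVC hits its minimum where MC = AVC, at q = 3, giving min AVC = 34 - 12·3 + 2·3^2 = ¥16.
Since P = ¥64 ≥ min AVC = ¥16, price covers variable cost and the firm should produce.
P = MC gives -30 - 24q + 6q^2 = 0, with roots -1 and 5. Take the larger (rising MC): q* = 5.
Check: AVC at q = 5 is ¥24 ≤ P, so revenue covers variable cost.
Profit = P·q − TC = 64·5 − 425 = -¥105, a loss, but smaller than the ¥305 fixed cost the firm would lose by shutting down.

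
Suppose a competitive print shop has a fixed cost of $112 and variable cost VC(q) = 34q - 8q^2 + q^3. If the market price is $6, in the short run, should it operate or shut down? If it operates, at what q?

Shut down

Strip out fixed cost: VC = 34q - 8q^2 + q^3. Then AVC = 34 - 8q + q^2 and MC = 34 - 16q + 3q^2.
AVC hits its minimum where MC = AVC, at q = 4, giving min AVC = 34 - 8·4 + 4^2 = $18.
P = $6 lies below min AVC = $18; no output level covers variable cost.
The firm minimizes its loss by shutting down and losing only its fixed cost of $112.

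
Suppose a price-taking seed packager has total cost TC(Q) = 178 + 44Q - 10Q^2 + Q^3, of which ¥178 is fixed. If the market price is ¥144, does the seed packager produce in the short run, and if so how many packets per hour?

Variable cost is VC = 44Q - 10Q^2 + Q^3, so AVC = VC/Q = 44 - 10Q + Q^2 and MC = dTC/dQ = 44 - 20Q + 3Q^2.
The AVC parabola has its vertex at Q = 10/2 = 5, where AVC = 44 - 10·5 + 5^2 = ¥19.
Since P = ¥144 ≥ min AVC = ¥19, price covers variable cost and the firm should produce.
Solving P = MC: -100 - 20Q + 3Q^2 = 0 ⇒ Q = -10/3 or 10. On the upward-sloping branch, Q* = 10.
Check: AVC at Q = 10 is ¥44 ≤ P, so revenue covers variable cost.
Profit = P·Q − TC = 144·10 − 618 = ¥822.

Produce at Q = 10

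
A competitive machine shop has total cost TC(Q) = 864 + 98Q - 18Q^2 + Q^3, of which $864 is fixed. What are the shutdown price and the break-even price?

Shutdown price = $17; break-even price = $98

AVC = 98 - 18Q + Q^2; minimized at Q = 9, giving min AVC = $17. That is the shutdown price.
ATC = 864/Q + 98 - 18Q + Q^2. Setting dATC/dQ = −864/Q^2 − 18 + 2Q = 0 gives Q = 12 (since 2·12^3 − 18·12^2 = 864).
min ATC = 864/12 + 98 − 18·12 + 12^2 = $98. That is the break-even price.
Between these two prices the firm operates at a loss; above $98 it earns a profit.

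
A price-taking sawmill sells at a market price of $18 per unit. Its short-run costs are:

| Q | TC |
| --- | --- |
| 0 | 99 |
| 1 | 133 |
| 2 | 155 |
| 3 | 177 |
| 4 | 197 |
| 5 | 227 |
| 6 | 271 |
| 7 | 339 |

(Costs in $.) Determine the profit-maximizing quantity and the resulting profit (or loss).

Profit at each row (π = 18Q − TC): Q=0: -99; Q=1: -115; Q=2: -119; Q=3: -123; Q=4: -125; Q=5: -137; Q=6: -163; Q=7: -213.
Profit is highest at Q = 0. Equivalently, the lowest AVC in the table is 98/4 ≈ $24.50 at Q = 4, and P = $18 falls below it — price never covers variable cost, so the firm shuts down and loses only its fixed cost.

Q = 0 (shut down); profit = -$99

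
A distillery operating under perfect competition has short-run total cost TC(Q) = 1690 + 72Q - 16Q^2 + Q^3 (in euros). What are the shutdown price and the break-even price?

AVC = 72 - 16Q + Q^2; minimized at Q = 8, giving min AVC = €8. That is the shutdown price.
ATC = 1690/Q + 72 - 16Q + Q^2. Setting dATC/dQ = −1690/Q^2 − 16 + 2Q = 0 gives Q = 13 (since 2·13^3 − 16·13^2 = 1690).
min ATC = 1690/13 + 72 − 16·13 + 13^2 = €163. That is the break-even price.
For €8 ≤ P < €163 the firm produces at a loss; below €8 it shuts down.

Shutdown price = €8; break-even price = €163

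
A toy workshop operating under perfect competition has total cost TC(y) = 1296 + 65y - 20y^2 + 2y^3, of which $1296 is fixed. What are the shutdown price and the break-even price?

Shutdown price = $15; break-even price = $191

AVC = 65 - 20y + 2y^2; minimized at y = 5, giving min AVC = $15. That is the shutdown price.
ATC = 1296/y + 65 - 20y + 2y^2. Setting dATC/dy = −1296/y^2 − 20 + 4y = 0 gives y = 9 (since 4·9^3 − 20·9^2 = 1296).
min ATC = 1296/9 + 65 − 20·9 + 2·9^2 = $191. That is the break-even price.
Between these two prices the firm operates at a loss; above $191 it earns a profit.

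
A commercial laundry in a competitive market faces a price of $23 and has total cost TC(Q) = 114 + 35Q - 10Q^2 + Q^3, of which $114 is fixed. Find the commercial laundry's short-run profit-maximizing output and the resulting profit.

AVC = 35 - 10Q + Q^2; min AVC = $10 at Q = 5. Since P = $23 ≥ min AVC, the firm produces.
MC = 35 - 20Q + 3Q^2. Setting P = MC and taking the root on the rising branch gives Q* = 6.
TR = 23·6 = 138. TC = 114 + 66 = 180. Profit = 138 − 180 = -$42.
Shutting down would mean losing the fixed cost of $114, so operating at a loss of $42 is better by $72.

Profit = -$42 at Q = 6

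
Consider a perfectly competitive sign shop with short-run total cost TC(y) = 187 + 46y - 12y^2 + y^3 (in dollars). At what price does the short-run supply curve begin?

$10 per unit

Short-run supply begins at min AVC. From VC = 46y - 12y^2 + y^3, AVC = 46 - 12y + y^2.
dAVC/dy = -12 + 2y = 0 gives y = 6. min AVC = 46 - 12·6 + 6^2 = 10.
So the shutdown price is $10.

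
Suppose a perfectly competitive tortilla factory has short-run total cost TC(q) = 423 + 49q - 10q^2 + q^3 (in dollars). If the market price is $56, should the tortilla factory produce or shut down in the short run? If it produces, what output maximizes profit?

Produce at q = 7

Strip out fixed cost: VC = 49q - 10q^2 + q^3. Then AVC = 49 - 10q + q^2 and MC = 49 - 20q + 3q^2.
The AVC parabola has its vertex at q = 10/2 = 5, where AVC = 49 - 10·5 + 5^2 = $24.
Since P = $56 ≥ min AVC = $24, price covers variable cost and the firm should produce.
Solving P = MC: -7 - 20q + 3q^2 = 0 ⇒ q = -1/3 or 7. On the upward-sloping branch, q* = 7.
Check: AVC at q = 7 is $28 ≤ P, so revenue covers variable cost.
Profit = P·q − TC = 56·7 − 619 = -$227, a loss, but smaller than the $423 fixed cost the firm would lose by shutting down.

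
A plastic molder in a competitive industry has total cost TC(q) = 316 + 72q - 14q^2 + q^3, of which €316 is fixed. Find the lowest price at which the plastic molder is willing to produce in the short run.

€23 per unit

Short-run supply begins at min AVC. From VC = 72q - 14q^2 + q^3, AVC = 72 - 14q + q^2.
dAVC/dq = -14 + 2q = 0 gives q = 7. min AVC = 72 - 14·7 + 7^2 = 23.
So the shutdown price is €23.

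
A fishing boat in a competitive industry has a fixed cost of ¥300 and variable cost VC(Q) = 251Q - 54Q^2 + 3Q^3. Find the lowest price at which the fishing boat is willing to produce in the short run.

¥8 per unit

The shutdown price is the minimum of AVC. VC = 251Q - 54Q^2 + 3Q^3, so AVC = 251 - 54Q + 3Q^2.
At the minimum of AVC, MC = AVC. MC = 251 - 108Q + 9Q^2; setting MC = AVC gives 6Q^2 - 54Q = 0, so Q = 9. min AVC = 8.
For P < ¥8 the firm produces nothing.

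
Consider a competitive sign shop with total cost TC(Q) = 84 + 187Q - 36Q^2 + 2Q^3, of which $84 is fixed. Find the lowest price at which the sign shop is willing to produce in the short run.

The firm shuts down when price falls below the minimum of average variable cost. AVC = VC/Q = 187 - 36Q + 2Q^2.
dAVC/dQ = -36 + 4Q = 0 gives Q = 9. min AVC = 187 - 36·9 + 2·9^2 = 25.
So the shutdown price is $25.

$25 per unit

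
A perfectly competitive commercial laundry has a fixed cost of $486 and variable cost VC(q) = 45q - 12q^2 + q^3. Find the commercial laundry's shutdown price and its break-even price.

Shutdown price = $9; break-even price = $72

AVC = 45 - 12q + q^2; minimized at q = 6, giving min AVC = $9. That is the shutdown price.
ATC = 486/q + 45 - 12q + q^2. Setting dATC/dq = −486/q^2 − 12 + 2q = 0 gives q = 9 (since 2·9^3 − 12·9^2 = 486).
min ATC = 486/9 + 45 − 12·9 + 9^2 = $72. That is the break-even price.
Between these two prices the firm operates at a loss; above $72 it earns a profit.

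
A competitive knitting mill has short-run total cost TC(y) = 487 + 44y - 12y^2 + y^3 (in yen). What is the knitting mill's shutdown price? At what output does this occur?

¥8 per unit, at y = 6

The firm shuts down when price falls below the minimum of average variable cost. AVC = VC/y = 44 - 12y + y^2.
dAVC/dy = -12 + 2y = 0 gives y = 6. min AVC = 44 - 12·6 + 6^2 = 8.
The firm shuts down for any P below ¥8.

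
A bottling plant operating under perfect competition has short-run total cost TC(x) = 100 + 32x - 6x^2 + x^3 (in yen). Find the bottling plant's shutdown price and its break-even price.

Shutdown price = ¥23; break-even price = ¥47

Shutdown price = min AVC. AVC = 32 - 6x + x^2, with vertex at x = 3 and minimum ¥23.
ATC = 100/x + 32 - 6x + x^2. Setting dATC/dx = −100/x^2 − 6 + 2x = 0 gives x = 5 (since 2·5^3 − 6·5^2 = 100).
min ATC = 100/5 + 32 − 6·5 + 5^2 = ¥47. That is the break-even price.
For ¥23 ≤ P < ¥47 the firm produces at a loss; below ¥23 it shuts down.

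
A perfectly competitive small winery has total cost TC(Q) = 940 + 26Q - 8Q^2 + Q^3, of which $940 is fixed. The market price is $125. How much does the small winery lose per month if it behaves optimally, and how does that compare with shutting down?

AVC = 26 - 8Q + Q^2; min AVC = $10 at Q = 4. Since P = $125 ≥ min AVC, the firm produces.
MC = 26 - 16Q + 3Q^2. Setting P = MC and taking the root on the rising branch gives Q* = 9.
TR = 125·9 = 1125. TC = 940 + 315 = 1255. Profit = 1125 − 1255 = -$130.
That loss of $130 beats the $940 the firm would lose by shutting down; producing recovers $810 of fixed cost.

Profit = -$130 at Q = 9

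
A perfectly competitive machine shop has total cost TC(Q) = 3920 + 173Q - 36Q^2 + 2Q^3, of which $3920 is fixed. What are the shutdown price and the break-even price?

Shutdown price = $11; break-even price = $341

Shutdown price = min AVC. AVC = 173 - 36Q + 2Q^2, with vertex at Q = 9 and minimum $11.
ATC = 3920/Q + 173 - 36Q + 2Q^2. Setting dATC/dQ = −3920/Q^2 − 36 + 4Q = 0 gives Q = 14 (since 4·14^3 − 36·14^2 = 3920).
min ATC = 3920/14 + 173 − 36·14 + 2·14^2 = $341. That is the break-even price.
Between these two prices the firm operates at a loss; above $341 it earns a profit.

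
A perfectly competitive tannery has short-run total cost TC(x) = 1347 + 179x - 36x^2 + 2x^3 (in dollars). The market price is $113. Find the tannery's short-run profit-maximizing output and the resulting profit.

AVC = 179 - 36x + 2x^2 has its minimum $17 at x = 9; price $113 clears that bar, so the firm operates.
With MC = 179 - 72x + 6x^2, P = MC on the upward-sloping part at x* = 11.
TR = 113·11 = 1243. TC = 1347 + 275 = 1622. Profit = 1243 − 1622 = -$379.
Shutting down would mean losing the fixed cost of $1347, so operating at a loss of $379 is better by $968.

Profit = -$379 at x = 11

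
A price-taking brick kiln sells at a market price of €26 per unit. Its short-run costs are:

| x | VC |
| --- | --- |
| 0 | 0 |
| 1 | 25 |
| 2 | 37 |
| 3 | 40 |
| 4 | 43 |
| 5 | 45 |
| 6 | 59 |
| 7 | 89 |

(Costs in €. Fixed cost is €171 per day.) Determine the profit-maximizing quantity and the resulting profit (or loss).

Profit at each row (π = 26x − TC): x=0: -171; x=1: -170; x=2: -156; x=3: -133; x=4: -110; x=5: -86; x=6: -74; x=7: -78.
Profit is maximized at x = 6. AVC there is 59/6 = €9.83 ≤ P, so producing beats shutting down (which would give -€171).

x = 6; profit = -€74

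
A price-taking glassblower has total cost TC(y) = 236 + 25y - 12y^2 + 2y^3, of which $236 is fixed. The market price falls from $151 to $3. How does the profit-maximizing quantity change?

MC = 25 - 24y + 6y^2; the shutdown threshold is min AVC = $7 (at y = 3).
With P = $151 above the shutdown price, P = MC gives y = 7.
At P = $3 < min AVC = $7, price no longer covers variable cost at any output, so the firm shuts down: y = 0.

Output falls from 7 to 0 (the firm shuts down)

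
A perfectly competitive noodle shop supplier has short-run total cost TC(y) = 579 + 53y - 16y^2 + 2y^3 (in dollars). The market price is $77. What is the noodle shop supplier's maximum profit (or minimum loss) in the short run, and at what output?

Profit = -$291 at y = 6

AVC = 53 - 16y + 2y^2; min AVC = $21 at y = 4. Since P = $77 ≥ min AVC, the firm produces.
With MC = 53 - 32y + 6y^2, P = MC on the upward-sloping part at y* = 6.
TR = 77·6 = 462. TC = 579 + 174 = 753. Profit = 462 − 753 = -$291.
That loss of $291 beats the $579 the firm would lose by shutting down; producing recovers $288 of fixed cost.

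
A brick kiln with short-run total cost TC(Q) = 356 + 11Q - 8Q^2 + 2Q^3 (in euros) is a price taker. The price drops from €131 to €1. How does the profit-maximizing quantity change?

AVC = 11 - 8Q + 2Q^2, minimized at Q = 2 where min AVC = €3. MC = 11 - 16Q + 6Q^2.
At P = €131 ≥ min AVC, set P = MC on the rising branch: Q = 6.
At P = €1 < min AVC = €3, price no longer covers variable cost at any output, so the firm shuts down: Q = 0.

Output falls from 6 to 0 (the firm shuts down)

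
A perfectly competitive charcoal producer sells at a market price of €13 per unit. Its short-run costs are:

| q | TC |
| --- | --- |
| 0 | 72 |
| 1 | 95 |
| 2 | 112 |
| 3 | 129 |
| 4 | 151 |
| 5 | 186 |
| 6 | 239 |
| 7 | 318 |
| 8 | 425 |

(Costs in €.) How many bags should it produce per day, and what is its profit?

q = 0 (shut down); profit = -€72

Compute π = P·q − TC at each output: q=0: -72; q=1: -82; q=2: -86; q=3: -90; q=4: -99; q=5: -121; q=6: -161; q=7: -227; q=8: -321.
Profit is highest at q = 0. Equivalently, the lowest AVC in the table is 57/3 ≈ €19 at q = 3, and P = €13 falls below it — price never covers variable cost, so the firm shuts down and loses only its fixed cost.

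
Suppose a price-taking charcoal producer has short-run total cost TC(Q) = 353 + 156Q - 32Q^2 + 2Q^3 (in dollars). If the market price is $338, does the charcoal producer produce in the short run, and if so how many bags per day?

Produce at Q = 13

Strip out fixed cost: VC = 156Q - 32Q^2 + 2Q^3. Then AVC = 156 - 32Q + 2Q^2 and MC = 156 - 64Q + 6Q^2.
The AVC parabola has its vertex at Q = 32/4 = 8, where AVC = 156 - 32·8 + 2·8^2 = $28.
P = $338 exceeds min AVC = $28, so the firm stays open.
P = MC gives -182 - 64Q + 6Q^2 = 0, with roots -7/3 and 13. Take the larger (rising MC): Q* = 13.
Check: AVC at Q = 13 is $78 ≤ P, so revenue covers variable cost.
Profit = P·Q − TC = 338·13 − 1367 = $3027.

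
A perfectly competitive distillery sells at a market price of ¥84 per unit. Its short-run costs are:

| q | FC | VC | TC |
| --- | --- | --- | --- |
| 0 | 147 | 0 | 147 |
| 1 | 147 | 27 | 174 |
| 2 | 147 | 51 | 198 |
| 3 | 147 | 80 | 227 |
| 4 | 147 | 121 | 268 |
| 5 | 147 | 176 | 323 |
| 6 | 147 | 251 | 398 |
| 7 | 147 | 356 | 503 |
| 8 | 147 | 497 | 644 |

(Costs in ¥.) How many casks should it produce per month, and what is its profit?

Profit at each row (π = 84q − TC): q=0: -147; q=1: -90; q=2: -30; q=3: 25; q=4: 68; q=5: 97; q=6: 106; q=7: 85; q=8: 28.
Profit is maximized at q = 6. AVC there is 251/6 = ¥41.83 ≤ P, so producing beats shutting down (which would give -¥147).

q = 6; profit = ¥106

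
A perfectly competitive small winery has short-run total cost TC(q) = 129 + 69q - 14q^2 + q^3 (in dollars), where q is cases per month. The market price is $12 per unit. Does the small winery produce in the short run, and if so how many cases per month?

Variable cost is VC = 69q - 14q^2 + q^3, so AVC = VC/q = 69 - 14q + q^2 and MC = dTC/dq = 69 - 28q + 3q^2.
AVC hits its minimum where MC = AVC, at q = 7, giving min AVC = 69 - 14·7 + 7^2 = $20.
Since P = $12 < min AVC = $20, price fails to cover variable cost at any output.
The firm minimizes its loss by shutting down and losing only its fixed cost of $129.

Shut down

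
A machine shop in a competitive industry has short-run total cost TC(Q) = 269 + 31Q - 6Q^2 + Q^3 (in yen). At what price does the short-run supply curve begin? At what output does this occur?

Short-run supply begins at min AVC. From VC = 31Q - 6Q^2 + Q^3, AVC = 31 - 6Q + Q^2.
At the minimum of AVC, MC = AVC. MC = 31 - 12Q + 3Q^2; setting MC = AVC gives 2Q^2 - 6Q = 0, so Q = 3. min AVC = 22.
So the shutdown price is ¥22.

¥22 per unit, at Q = 3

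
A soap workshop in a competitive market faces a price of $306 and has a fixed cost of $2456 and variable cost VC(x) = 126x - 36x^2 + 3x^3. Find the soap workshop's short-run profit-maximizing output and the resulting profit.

AVC = 126 - 36x + 3x^2; min AVC = $18 at x = 6. Since P = $306 ≥ min AVC, the firm produces.
MC = 126 - 72x + 9x^2. Setting P = MC and taking the root on the rising branch gives x* = 10.
TR = 306·10 = 3060. TC = 2456 + 660 = 3116. Profit = 3060 − 3116 = -$56.
By producing, the firm covers all variable cost plus $2400 of fixed cost; shutting down would lose the full $2456.

Profit = -$56 at x = 10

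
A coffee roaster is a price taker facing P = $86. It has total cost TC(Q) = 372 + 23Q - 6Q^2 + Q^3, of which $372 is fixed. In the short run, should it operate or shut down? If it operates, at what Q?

Produce at Q = 7

From TC, MC = TC'(Q) = 23 - 12Q + 3Q^2 and AVC = VC/Q = 23 - 6Q + Q^2.
AVC hits its minimum where MC = AVC, at Q = 3, giving min AVC = 23 - 6·3 + 3^2 = $14.
Because $86 ≥ $14, revenue can cover variable cost; the firm operates.
P = MC gives -63 - 12Q + 3Q^2 = 0, with roots -3 and 7. Take the larger (rising MC): Q* = 7.
Check: AVC at Q = 7 is $30 ≤ P, so revenue covers variable cost.
Profit = P·Q − TC = 86·7 − 582 = $20.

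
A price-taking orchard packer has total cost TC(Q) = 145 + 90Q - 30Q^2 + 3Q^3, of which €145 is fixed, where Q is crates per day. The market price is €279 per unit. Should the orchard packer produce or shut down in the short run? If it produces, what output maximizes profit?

Produce at Q = 9

From TC, MC = TC'(Q) = 90 - 60Q + 9Q^2 and AVC = VC/Q = 90 - 30Q + 3Q^2.
AVC is minimized where dAVC/dQ = -30 + 6Q = 0, at Q = 5; min AVC = 90 - 30·5 + 3·5^2 = €15.
Since P = €279 ≥ min AVC = €15, price covers variable cost and the firm should produce.
P = MC gives -189 - 60Q + 9Q^2 = 0, with roots -7/3 and 9. Take the larger (rising MC): Q* = 9.
Check: AVC at Q = 9 is €63 ≤ P, so revenue covers variable cost.
Profit = P·Q − TC = 279·9 − 712 = €1799.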